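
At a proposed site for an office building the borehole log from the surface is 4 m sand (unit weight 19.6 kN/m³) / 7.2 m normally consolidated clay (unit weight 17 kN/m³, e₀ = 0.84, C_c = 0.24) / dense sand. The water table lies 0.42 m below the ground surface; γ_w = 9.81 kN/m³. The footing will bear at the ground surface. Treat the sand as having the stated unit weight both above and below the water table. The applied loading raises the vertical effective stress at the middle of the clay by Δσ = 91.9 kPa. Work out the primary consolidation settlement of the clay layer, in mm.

Mid-depth of clay below the ground surface: z = 4 + 7.2/2 = 7.6 m.
Total vertical stress at mid-clay: σ_v = 19.6×4 + 17×3.6 = 139.6 kPa.
Pore pressure: u = 9.81×(7.6 − 0.42) = 70.436 kPa.
Initial effective stress: σ'_0 = σ_v − u = 139.6 − 70.436 = 69.164 kPa.
Final effective stress: σ'_f = σ'_0 + Δσ = 69.164 + 91.9 = 161.06 kPa.
Normally consolidated clay, so the full stress increment lies on the virgin compression line:
S_c = C_c·H/(1+e₀)·log₁₀(σ'_f/σ'_0) = 0.24×7.2/(1+0.84)×log₁₀(161.06/69.164)
    = 0.93913 × 0.36711 = 0.3448 m

S_c ≈ 345 mm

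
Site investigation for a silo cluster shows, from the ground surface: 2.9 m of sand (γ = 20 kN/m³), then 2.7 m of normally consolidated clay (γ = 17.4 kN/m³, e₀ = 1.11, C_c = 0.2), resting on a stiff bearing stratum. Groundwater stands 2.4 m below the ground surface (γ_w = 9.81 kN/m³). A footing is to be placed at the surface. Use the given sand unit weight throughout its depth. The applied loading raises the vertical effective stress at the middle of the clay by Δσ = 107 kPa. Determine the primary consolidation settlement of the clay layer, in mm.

S_c ≈ 110 mm

Mid-depth of clay below the ground surface: z = 2.9 + 2.7/2 = 4.25 m.
Total vertical stress at mid-clay: σ_v = 20×2.9 + 17.4×1.35 = 81.49 kPa.
Pore pressure: u = 9.81×(4.25 − 2.4) = 18.149 kPa.
Initial effective stress: σ'_0 = σ_v − u = 81.49 − 18.149 = 63.341 kPa.
Final effective stress: σ'_f = σ'_0 + Δσ = 63.341 + 107 = 170.34 kPa.
Normally consolidated clay, so the full stress increment lies on the virgin compression line:
S_c = C_c·H/(1+e₀)·log₁₀(σ'_f/σ'_0) = 0.2×2.7/(1+1.11)×log₁₀(170.34/63.341)
    = 0.25592 × 0.42963 = 0.11 m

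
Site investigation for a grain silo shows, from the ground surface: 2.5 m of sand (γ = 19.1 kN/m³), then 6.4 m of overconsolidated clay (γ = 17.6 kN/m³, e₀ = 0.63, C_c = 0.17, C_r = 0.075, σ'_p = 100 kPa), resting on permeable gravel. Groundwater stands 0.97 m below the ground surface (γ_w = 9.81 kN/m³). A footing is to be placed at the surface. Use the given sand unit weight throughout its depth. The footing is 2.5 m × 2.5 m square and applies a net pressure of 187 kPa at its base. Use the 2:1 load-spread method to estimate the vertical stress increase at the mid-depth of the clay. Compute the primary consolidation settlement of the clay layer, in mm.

S_c ≈ 33.7 mm

Mid-depth of clay below the ground surface: z = 2.5 + 6.4/2 = 5.7 m.
Total vertical stress at mid-clay: σ_v = 19.1×2.5 + 17.6×3.2 = 104.07 kPa.
Pore pressure: u = 9.81×(5.7 − 0.97) = 46.401 kPa.
Initial effective stress: σ'_0 = σ_v − u = 104.07 − 46.401 = 57.669 kPa.
Stress increase at mid-clay by the 2:1 spreading method:
Δσ = qBL/((B+z)(L+z)) = 187×2.5×2.5/((2.5+5.7)(2.5+5.7)) = 17.382 kPa
Final effective stress: σ'_f = 57.669 + 17.382 = 75.051 kPa.
σ'_f = 75.051 ≤ σ'_p = 100 kPa, so the clay remains overconsolidated and only the recompression index applies:
S_c = C_r·H/(1+e₀)·log₁₀(σ'_f/σ'_0) = 0.075×6.4/1.63×log₁₀(75.051/57.669)
    = 0.29448 × 0.11441 = 0.03369 m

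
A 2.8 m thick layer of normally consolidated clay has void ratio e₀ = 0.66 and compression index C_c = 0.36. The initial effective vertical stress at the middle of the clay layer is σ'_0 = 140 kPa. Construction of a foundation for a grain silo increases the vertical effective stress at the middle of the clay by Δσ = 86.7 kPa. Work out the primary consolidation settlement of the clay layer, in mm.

Final effective stress: σ'_f = σ'_0 + Δσ = 140 + 86.7 = 226.7 kPa.
Normally consolidated clay, so the full stress increment lies on the virgin compression line:
S_c = C_c·H/(1+e₀)·log₁₀(σ'_f/σ'_0) = 0.36×2.8/(1+0.66)×log₁₀(226.7/140)
    = 0.60723 × 0.20932 = 0.1271 m

S_c ≈ 127 mm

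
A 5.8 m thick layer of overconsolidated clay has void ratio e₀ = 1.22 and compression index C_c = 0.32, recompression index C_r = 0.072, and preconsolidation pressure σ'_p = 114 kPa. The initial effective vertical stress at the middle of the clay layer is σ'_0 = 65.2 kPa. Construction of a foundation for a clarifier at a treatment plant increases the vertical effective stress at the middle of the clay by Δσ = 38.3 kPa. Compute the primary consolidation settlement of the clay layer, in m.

S_c ≈ 0.0378 m

Final effective stress: σ'_f = 65.2 + 38.3 = 103.5 kPa.
σ'_f = 103.5 ≤ σ'_p = 114 kPa, so the clay remains overconsolidated and only the recompression index applies:
S_c = C_r·H/(1+e₀)·log₁₀(σ'_f/σ'_0) = 0.072×5.8/2.22×log₁₀(103.5/65.2)
    = 0.18811 × 0.20069 = 0.03775 m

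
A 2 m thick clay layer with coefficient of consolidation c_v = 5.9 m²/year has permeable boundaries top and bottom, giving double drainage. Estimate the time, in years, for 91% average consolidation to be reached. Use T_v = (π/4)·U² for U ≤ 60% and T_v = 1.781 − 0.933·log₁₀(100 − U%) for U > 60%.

t ≈ 0.151 years

Drainage path length: H_d = H/2 = 1 m (double drainage).
U > 60%: T_v = 1.781 − 0.933·log₁₀(100 − 91) = 0.89069.
t = T_v·H_d²/c_v = 0.89069×1²/5.9 = 0.151 years.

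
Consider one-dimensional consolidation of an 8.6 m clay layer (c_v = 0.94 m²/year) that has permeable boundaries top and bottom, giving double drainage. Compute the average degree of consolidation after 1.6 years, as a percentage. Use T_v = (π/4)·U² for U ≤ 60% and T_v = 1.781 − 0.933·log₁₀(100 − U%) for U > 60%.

U ≈ 32.2 %

Drainage path length: H_d = H/2 = 4.3 m (double drainage).
T_v = c_v·t/H_d² = 0.94×1.6/4.3² = 0.081341.
T_v = 0.081341 corresponds to the U ≤ 60% branch:
U = √(4T_v/π) = 0.3218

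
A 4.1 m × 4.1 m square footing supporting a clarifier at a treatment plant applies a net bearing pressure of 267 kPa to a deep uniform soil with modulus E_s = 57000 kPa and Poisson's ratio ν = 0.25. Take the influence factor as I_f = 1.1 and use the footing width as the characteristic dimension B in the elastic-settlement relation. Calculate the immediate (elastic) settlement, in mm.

Immediate (elastic) settlement: S_e = q·B·(1−ν²)/E_s · I_f.
S_e = 267 × 4.1 × (1 − 0.25²) / 57000 × 1.1
    = 267 × 4.1 × 0.9375 / 57000 × 1.1
    = 0.01981 m = 19.81 mm

S_e ≈ 19.8 mm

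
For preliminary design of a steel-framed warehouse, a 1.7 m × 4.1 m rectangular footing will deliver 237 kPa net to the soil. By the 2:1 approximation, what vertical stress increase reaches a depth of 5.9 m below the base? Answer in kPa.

Δσ_z ≈ 21.7 kPa

By the 2:1 method the load spreads at 1 horizontal : 2 vertical, so at depth z the loaded area has grown by z in each plan dimension:
Δσ = qBL/((B+z)(L+z)) = 237×1.7×4.1/((1.7+5.9)(4.1+5.9)) = 21.735 kPa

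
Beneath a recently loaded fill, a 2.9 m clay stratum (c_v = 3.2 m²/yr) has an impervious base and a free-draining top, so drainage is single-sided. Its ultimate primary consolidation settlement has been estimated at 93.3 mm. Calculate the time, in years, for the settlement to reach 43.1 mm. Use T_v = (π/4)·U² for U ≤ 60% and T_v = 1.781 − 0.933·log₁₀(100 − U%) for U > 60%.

Drainage path length: H_d = H = 2.9 m (single drainage).
U = S(t)/S_ult = 43.1/93.3 = 0.462.
U ≤ 60%: T_v = (π/4)·U² = (π/4)×0.46195² = 0.1676.
t = T_v·H_d²/c_v = 0.1676×2.9²/3.2 = 0.4405 years.

t ≈ 0.44 years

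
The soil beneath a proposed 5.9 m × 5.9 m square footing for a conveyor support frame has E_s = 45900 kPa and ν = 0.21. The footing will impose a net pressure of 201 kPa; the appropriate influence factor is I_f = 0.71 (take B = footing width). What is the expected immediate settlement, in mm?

S_e ≈ 17.5 mm

Immediate (elastic) settlement: S_e = q·B·(1−ν²)/E_s · I_f.
S_e = 201 × 5.9 × (1 − 0.21²) / 45900 × 0.71
    = 201 × 5.9 × 0.9559 / 45900 × 0.71
    = 0.01754 m = 17.54 mm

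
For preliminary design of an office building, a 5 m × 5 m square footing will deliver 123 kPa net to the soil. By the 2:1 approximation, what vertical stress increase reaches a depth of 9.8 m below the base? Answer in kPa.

Δσ_z ≈ 14 kPa

By the 2:1 method the load spreads at 1 horizontal : 2 vertical, so at depth z the loaded area has grown by z in each plan dimension:
Δσ = qBL/((B+z)(L+z)) = 123×5×5/((5+9.8)(5+9.8)) = 14.039 kPa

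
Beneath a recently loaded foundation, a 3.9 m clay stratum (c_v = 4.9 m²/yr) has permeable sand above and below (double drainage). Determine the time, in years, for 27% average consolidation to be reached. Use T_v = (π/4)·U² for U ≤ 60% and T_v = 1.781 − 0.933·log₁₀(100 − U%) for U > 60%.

Drainage path length: H_d = H/2 = 1.95 m (double drainage).
U ≤ 60%: T_v = (π/4)·U² = (π/4)×0.27² = 0.057256.
t = T_v·H_d²/c_v = 0.057256×1.95²/4.9 = 0.04443 years.

t ≈ 0.0444 years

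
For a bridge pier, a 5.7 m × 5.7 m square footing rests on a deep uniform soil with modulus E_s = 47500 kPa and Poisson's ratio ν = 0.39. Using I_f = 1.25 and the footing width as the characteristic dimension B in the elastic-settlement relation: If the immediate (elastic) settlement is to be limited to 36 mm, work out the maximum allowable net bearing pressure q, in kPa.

q ≈ 283 kPa

S_e = q·B·(1−ν²)/E_s · I_f  ⇒  q = S_e·E_s / (B·(1−ν²)·I_f).
q = 0.036 × 47500 / (5.7 × 0.8479 × 1.25) = 283.1 kPa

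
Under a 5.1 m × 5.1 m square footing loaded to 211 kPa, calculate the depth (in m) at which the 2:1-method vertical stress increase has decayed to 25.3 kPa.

z ≈ 9.63 m

2:1 spreading — at depth z the loaded area has grown by z in each plan dimension:
qB²/(B+z)² = Δσ_z ⇒ z = B(√(q/Δσ_z) − 1) = 5.1×(√(211/25.3) − 1) = 9.628 m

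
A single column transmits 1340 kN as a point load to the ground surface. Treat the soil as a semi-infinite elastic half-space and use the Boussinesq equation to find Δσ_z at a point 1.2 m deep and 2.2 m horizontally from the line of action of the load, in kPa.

Δσ_z ≈ 11.2 kPa

Boussinesq vertical stress below a point load on an elastic half-space:
Δσ_z = 3P/(2πz²) · [1 + (r/z)²]^(−5/2)
r/z = 2.2/1.2 = 1.8333; [1+(r/z)²]^(−5/2) = 0.025177.
Δσ_z = 3×1340/(2π×1.2²) × 0.025177 = 444.31 × 0.025177 = 11.19 kPa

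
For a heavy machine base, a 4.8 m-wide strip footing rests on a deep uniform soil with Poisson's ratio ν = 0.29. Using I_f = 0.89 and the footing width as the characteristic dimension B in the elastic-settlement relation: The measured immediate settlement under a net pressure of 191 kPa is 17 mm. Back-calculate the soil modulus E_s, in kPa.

S_e = q·B·(1−ν²)/E_s · I_f  ⇒  E_s = q·B·(1−ν²)·I_f / S_e.
E_s = 191 × 4.8 × 0.9159 × 0.89 / 0.017 = 43960 kPa

E_s ≈ 44000 kPa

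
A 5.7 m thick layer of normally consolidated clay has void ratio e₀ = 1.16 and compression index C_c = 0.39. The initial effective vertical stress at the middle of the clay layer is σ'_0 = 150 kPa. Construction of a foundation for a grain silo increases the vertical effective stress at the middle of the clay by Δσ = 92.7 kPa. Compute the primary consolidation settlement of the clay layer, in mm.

Final effective stress: σ'_f = σ'_0 + Δσ = 150 + 92.7 = 242.7 kPa.
Normally consolidated clay, so the full stress increment lies on the virgin compression line:
S_c = C_c·H/(1+e₀)·log₁₀(σ'_f/σ'_0) = 0.39×5.7/(1+1.16)×log₁₀(242.7/150)
    = 1.0292 × 0.20898 = 0.2151 m

S_c ≈ 215 mm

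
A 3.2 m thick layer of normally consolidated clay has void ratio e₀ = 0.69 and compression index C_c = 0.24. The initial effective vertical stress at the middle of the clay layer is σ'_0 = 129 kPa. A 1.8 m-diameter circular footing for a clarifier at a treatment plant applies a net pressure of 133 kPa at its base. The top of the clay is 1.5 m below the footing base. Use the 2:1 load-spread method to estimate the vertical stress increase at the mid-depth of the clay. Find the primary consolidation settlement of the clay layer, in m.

Mid-depth of clay below the footing base: z = 1.5 + 3.2/2 = 3.1 m.
Stress increase at mid-clay by the 2:1 spreading method:
Δσ ≈ qD²/(D+z)² = 133×1.8²/(1.8+3.1)² = 17.948 kPa
Final effective stress: σ'_f = σ'_0 + Δσ = 129 + 17.948 = 146.95 kPa.
Normally consolidated clay, so the full stress increment lies on the virgin compression line:
S_c = C_c·H/(1+e₀)·log₁₀(σ'_f/σ'_0) = 0.24×3.2/(1+0.69)×log₁₀(146.95/129)
    = 0.45444 × 0.05658 = 0.02571 m

S_c ≈ 0.0257 m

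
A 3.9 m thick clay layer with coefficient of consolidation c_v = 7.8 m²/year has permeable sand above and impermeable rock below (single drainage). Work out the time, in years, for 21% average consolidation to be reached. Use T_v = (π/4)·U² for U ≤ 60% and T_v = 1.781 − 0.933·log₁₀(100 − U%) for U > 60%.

t ≈ 0.0675 years

Drainage path length: H_d = H = 3.9 m (single drainage).
U ≤ 60%: T_v = (π/4)·U² = (π/4)×0.21² = 0.034636.
t = T_v·H_d²/c_v = 0.034636×3.9²/7.8 = 0.06754 years.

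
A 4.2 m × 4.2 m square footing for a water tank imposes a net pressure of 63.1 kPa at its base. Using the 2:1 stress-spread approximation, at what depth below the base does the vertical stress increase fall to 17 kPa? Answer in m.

z ≈ 3.89 m

2:1 spreading — at depth z the loaded area has grown by z in each plan dimension:
qB²/(B+z)² = Δσ_z ⇒ z = B(√(q/Δσ_z) − 1) = 4.2×(√(63.1/17) − 1) = 3.892 m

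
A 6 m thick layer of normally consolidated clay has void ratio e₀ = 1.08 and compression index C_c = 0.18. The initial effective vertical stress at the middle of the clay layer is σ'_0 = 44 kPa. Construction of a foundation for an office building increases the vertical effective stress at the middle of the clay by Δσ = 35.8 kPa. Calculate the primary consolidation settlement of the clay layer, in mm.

S_c ≈ 134 mm

Final effective stress: σ'_f = σ'_0 + Δσ = 44 + 35.8 = 79.8 kPa.
Normally consolidated clay, so the full stress increment lies on the virgin compression line:
S_c = C_c·H/(1+e₀)·log₁₀(σ'_f/σ'_0) = 0.18×6/(1+1.08)×log₁₀(79.8/44)
    = 0.51923 × 0.25855 = 0.1342 m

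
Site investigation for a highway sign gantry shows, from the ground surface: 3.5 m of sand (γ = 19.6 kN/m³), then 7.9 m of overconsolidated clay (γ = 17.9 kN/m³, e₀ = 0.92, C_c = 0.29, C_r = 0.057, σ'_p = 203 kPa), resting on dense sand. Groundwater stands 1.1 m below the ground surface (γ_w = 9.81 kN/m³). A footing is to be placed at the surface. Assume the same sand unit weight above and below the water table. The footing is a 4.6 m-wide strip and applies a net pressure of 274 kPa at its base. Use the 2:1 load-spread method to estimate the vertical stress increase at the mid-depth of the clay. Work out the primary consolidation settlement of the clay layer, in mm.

Mid-depth of clay below the ground surface: z = 3.5 + 7.9/2 = 7.45 m.
Total vertical stress at mid-clay: σ_v = 19.6×3.5 + 17.9×3.95 = 139.31 kPa.
Pore pressure: u = 9.81×(7.45 − 1.1) = 62.294 kPa.
Initial effective stress: σ'_0 = σ_v − u = 139.31 − 62.294 = 77.016 kPa.
Stress increase at mid-clay by the 2:1 spreading method:
Δσ = qB/(B+z) = 274×4.6/(4.6+7.45) = 104.6 kPa
Final effective stress: σ'_f = 77.016 + 104.6 = 181.62 kPa.
σ'_f = 181.62 ≤ σ'_p = 203 kPa, so the clay remains overconsolidated and only the recompression index applies:
S_c = C_r·H/(1+e₀)·log₁₀(σ'_f/σ'_0) = 0.057×7.9/1.92×log₁₀(181.62/77.016)
    = 0.23453 × 0.37258 = 0.08738 m

S_c ≈ 87.4 mm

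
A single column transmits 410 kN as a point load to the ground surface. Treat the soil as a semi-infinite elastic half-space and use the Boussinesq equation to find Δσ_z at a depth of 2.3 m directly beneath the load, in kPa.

Δσ_z ≈ 37 kPa

Boussinesq vertical stress below a point load on an elastic half-space:
Δσ_z = 3P/(2πz²) · [1 + (r/z)²]^(−5/2)
r/z = 0/2.3 = 0; [1+(r/z)²]^(−5/2) = 1.
Δσ_z = 3×410/(2π×2.3²) × 1 = 37.006 × 1 = 37.01 kPa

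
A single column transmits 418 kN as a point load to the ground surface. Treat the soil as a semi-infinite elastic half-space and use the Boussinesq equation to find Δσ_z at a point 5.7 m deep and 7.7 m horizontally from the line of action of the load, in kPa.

Boussinesq vertical stress below a point load on an elastic half-space:
Δσ_z = 3P/(2πz²) · [1 + (r/z)²]^(−5/2)
r/z = 7.7/5.7 = 1.3509; [1+(r/z)²]^(−5/2) = 0.07456.
Δσ_z = 3×418/(2π×5.7²) × 0.07456 = 6.1428 × 0.07456 = 0.458 kPa

Δσ_z ≈ 0.458 kPa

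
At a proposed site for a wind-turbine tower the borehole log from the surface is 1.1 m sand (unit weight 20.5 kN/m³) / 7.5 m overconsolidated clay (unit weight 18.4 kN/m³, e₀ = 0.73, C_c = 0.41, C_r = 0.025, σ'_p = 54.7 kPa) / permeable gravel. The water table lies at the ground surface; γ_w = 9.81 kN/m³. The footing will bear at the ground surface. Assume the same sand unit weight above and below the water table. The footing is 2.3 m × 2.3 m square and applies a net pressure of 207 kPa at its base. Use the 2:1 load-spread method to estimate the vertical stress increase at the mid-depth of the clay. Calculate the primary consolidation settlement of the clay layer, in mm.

Mid-depth of clay below the ground surface: z = 1.1 + 7.5/2 = 4.85 m.
Total vertical stress at mid-clay: σ_v = 20.5×1.1 + 18.4×3.75 = 91.55 kPa.
Pore pressure: u = 9.81×(4.85 − 0) = 47.578 kPa.
Initial effective stress: σ'_0 = σ_v − u = 91.55 − 47.578 = 43.972 kPa.
Stress increase at mid-clay by the 2:1 spreading method:
Δσ = qBL/((B+z)(L+z)) = 207×2.3×2.3/((2.3+4.85)(2.3+4.85)) = 21.42 kPa
Final effective stress: σ'_f = 43.972 + 21.42 = 65.392 kPa.
σ'_f = 65.392 > σ'_p = 54.7 kPa, so the stress path crosses the preconsolidation pressure — recompression up to σ'_p, then virgin compression beyond:
S_c = H/(1+e₀)·[C_r·log₁₀(σ'_p/σ'_0) + C_c·log₁₀(σ'_f/σ'_p)]
    = 7.5/1.73 × [0.025×log₁₀(54.7/43.972) + 0.41×log₁₀(65.392/54.7)]
    = 4.3353 × [0.0023703 + 0.03179] = 0.1481 m

S_c ≈ 148 mm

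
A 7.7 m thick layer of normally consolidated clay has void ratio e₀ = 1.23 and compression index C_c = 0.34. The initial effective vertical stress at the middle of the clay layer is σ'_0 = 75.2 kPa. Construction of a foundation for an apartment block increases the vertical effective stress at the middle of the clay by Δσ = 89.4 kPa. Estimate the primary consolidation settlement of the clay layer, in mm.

Final effective stress: σ'_f = σ'_0 + Δσ = 75.2 + 89.4 = 164.6 kPa.
Normally consolidated clay, so the full stress increment lies on the virgin compression line:
S_c = C_c·H/(1+e₀)·log₁₀(σ'_f/σ'_0) = 0.34×7.7/(1+1.23)×log₁₀(164.6/75.2)
    = 1.174 × 0.34021 = 0.3994 m

S_c ≈ 399 mm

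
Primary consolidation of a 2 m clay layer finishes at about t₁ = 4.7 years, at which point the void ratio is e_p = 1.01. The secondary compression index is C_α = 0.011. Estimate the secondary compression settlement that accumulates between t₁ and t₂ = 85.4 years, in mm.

Secondary compression: S_s = C_α·H/(1+e_p)·log₁₀(t₂/t₁)
S_s = 0.011×2/(1+1.01)×log₁₀(85.4/4.7)
    = 0.01095 × 1.259 = 0.01378 m

S_s ≈ 13.8 mm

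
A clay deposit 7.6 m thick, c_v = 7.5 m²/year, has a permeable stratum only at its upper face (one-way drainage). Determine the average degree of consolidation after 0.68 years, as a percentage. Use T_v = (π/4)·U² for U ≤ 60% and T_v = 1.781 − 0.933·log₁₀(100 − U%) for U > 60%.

U ≈ 33.5 %

Drainage path length: H_d = H = 7.6 m (single drainage).
T_v = c_v·t/H_d² = 7.5×0.68/7.6² = 0.088296.
T_v = 0.088296 corresponds to the U ≤ 60% branch:
U = √(4T_v/π) = 0.3353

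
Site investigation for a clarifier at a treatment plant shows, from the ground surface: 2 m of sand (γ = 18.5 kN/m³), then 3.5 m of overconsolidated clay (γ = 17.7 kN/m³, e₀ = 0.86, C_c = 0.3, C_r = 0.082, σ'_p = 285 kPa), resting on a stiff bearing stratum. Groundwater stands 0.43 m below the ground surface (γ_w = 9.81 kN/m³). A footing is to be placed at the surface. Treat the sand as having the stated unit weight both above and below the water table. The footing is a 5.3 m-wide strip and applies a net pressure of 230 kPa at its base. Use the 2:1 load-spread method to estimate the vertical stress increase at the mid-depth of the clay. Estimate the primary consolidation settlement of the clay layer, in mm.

S_c ≈ 105 mm

Mid-depth of clay below the ground surface: z = 2 + 3.5/2 = 3.75 m.
Total vertical stress at mid-clay: σ_v = 18.5×2 + 17.7×1.75 = 67.975 kPa.
Pore pressure: u = 9.81×(3.75 − 0.43) = 32.569 kPa.
Initial effective stress: σ'_0 = σ_v − u = 67.975 − 32.569 = 35.406 kPa.
Stress increase at mid-clay by the 2:1 spreading method:
Δσ = qB/(B+z) = 230×5.3/(5.3+3.75) = 134.7 kPa
Final effective stress: σ'_f = 35.406 + 134.7 = 170.11 kPa.
σ'_f = 170.11 ≤ σ'_p = 285 kPa, so the clay remains overconsolidated and only the recompression index applies:
S_c = C_r·H/(1+e₀)·log₁₀(σ'_f/σ'_0) = 0.082×3.5/1.86×log₁₀(170.11/35.406)
    = 0.1543 × 0.68165 = 0.1052 m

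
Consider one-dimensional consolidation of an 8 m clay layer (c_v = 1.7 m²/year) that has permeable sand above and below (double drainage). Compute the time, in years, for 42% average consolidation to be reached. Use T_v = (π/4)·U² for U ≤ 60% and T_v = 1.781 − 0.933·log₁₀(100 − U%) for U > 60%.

t ≈ 1.3 years

Drainage path length: H_d = H/2 = 4 m (double drainage).
U ≤ 60%: T_v = (π/4)·U² = (π/4)×0.42² = 0.13854.
t = T_v·H_d²/c_v = 0.13854×4²/1.7 = 1.304 years.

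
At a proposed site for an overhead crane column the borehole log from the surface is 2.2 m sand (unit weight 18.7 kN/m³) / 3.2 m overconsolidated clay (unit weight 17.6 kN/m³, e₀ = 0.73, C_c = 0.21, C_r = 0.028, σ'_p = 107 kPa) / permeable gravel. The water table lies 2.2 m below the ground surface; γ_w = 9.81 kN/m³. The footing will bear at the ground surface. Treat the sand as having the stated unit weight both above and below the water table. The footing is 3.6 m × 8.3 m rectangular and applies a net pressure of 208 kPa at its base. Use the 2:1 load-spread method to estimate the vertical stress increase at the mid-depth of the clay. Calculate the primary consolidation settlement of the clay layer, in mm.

S_c ≈ 39.1 mm

Mid-depth of clay below the ground surface: z = 2.2 + 3.2/2 = 3.8 m.
Total vertical stress at mid-clay: σ_v = 18.7×2.2 + 17.6×1.6 = 69.3 kPa.
Pore pressure: u = 9.81×(3.8 − 2.2) = 15.696 kPa.
Initial effective stress: σ'_0 = σ_v − u = 69.3 − 15.696 = 53.604 kPa.
Stress increase at mid-clay by the 2:1 spreading method:
Δσ = qBL/((B+z)(L+z)) = 208×3.6×8.3/((3.6+3.8)(8.3+3.8)) = 69.411 kPa
Final effective stress: σ'_f = 53.604 + 69.411 = 123.02 kPa.
σ'_f = 123.02 > σ'_p = 107 kPa, so the stress path crosses the preconsolidation pressure — recompression up to σ'_p, then virgin compression beyond:
S_c = H/(1+e₀)·[C_r·log₁₀(σ'_p/σ'_0) + C_c·log₁₀(σ'_f/σ'_p)]
    = 3.2/1.73 × [0.028×log₁₀(107/53.604) + 0.21×log₁₀(123.02/107)]
    = 1.8497 × [0.0084052 + 0.012724] = 0.03908 m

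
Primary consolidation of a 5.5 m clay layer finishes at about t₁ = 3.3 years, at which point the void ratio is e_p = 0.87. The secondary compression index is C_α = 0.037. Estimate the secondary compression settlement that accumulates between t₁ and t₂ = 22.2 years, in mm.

S_s ≈ 90.1 mm

Secondary compression: S_s = C_α·H/(1+e_p)·log₁₀(t₂/t₁)
S_s = 0.037×5.5/(1+0.87)×log₁₀(22.2/3.3)
    = 0.1088 × 0.8278 = 0.09009 m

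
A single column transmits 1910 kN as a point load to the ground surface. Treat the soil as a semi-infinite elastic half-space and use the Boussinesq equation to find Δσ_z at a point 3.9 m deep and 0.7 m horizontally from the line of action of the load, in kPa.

Boussinesq vertical stress below a point load on an elastic half-space:
Δσ_z = 3P/(2πz²) · [1 + (r/z)²]^(−5/2)
r/z = 0.7/3.9 = 0.17949; [1+(r/z)²]^(−5/2) = 0.92379.
Δσ_z = 3×1910/(2π×3.9²) × 0.92379 = 59.958 × 0.92379 = 55.39 kPa

Δσ_z ≈ 55.4 kPa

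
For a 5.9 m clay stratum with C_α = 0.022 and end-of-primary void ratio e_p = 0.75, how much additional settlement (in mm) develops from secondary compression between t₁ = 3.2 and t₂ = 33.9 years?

S_s ≈ 76 mm

Secondary compression: S_s = C_α·H/(1+e_p)·log₁₀(t₂/t₁)
S_s = 0.022×5.9/(1+0.75)×log₁₀(33.9/3.2)
    = 0.07417 × 1.025 = 0.07603 m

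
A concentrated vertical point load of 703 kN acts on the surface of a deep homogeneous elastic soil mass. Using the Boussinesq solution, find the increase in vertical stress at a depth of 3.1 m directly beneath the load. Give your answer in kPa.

Δσ_z ≈ 34.9 kPa

Boussinesq vertical stress below a point load on an elastic half-space:
Δσ_z = 3P/(2πz²) · [1 + (r/z)²]^(−5/2)
r/z = 0/3.1 = 0; [1+(r/z)²]^(−5/2) = 1.
Δσ_z = 3×703/(2π×3.1²) × 1 = 34.928 × 1 = 34.93 kPa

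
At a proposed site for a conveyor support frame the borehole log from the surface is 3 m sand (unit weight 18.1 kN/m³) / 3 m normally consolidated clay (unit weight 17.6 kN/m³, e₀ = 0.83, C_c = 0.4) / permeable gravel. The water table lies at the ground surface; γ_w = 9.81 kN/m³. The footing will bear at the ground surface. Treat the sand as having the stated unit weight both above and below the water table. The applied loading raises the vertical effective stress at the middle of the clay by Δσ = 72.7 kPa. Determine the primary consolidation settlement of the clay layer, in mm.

S_c ≈ 312 mm

Mid-depth of clay below the ground surface: z = 3 + 3/2 = 4.5 m.
Total vertical stress at mid-clay: σ_v = 18.1×3 + 17.6×1.5 = 80.7 kPa.
Pore pressure: u = 9.81×(4.5 − 0) = 44.145 kPa.
Initial effective stress: σ'_0 = σ_v − u = 80.7 − 44.145 = 36.555 kPa.
Final effective stress: σ'_f = σ'_0 + Δσ = 36.555 + 72.7 = 109.25 kPa.
Normally consolidated clay, so the full stress increment lies on the virgin compression line:
S_c = C_c·H/(1+e₀)·log₁₀(σ'_f/σ'_0) = 0.4×3/(1+0.83)×log₁₀(109.25/36.555)
    = 0.65574 × 0.47547 = 0.3118 m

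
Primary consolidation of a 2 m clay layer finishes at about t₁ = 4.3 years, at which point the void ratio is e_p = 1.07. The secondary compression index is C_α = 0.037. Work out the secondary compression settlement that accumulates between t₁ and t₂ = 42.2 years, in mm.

Secondary compression: S_s = C_α·H/(1+e_p)·log₁₀(t₂/t₁)
S_s = 0.037×2/(1+1.07)×log₁₀(42.2/4.3)
    = 0.03575 × 0.9918 = 0.03546 m

S_s ≈ 35.5 mm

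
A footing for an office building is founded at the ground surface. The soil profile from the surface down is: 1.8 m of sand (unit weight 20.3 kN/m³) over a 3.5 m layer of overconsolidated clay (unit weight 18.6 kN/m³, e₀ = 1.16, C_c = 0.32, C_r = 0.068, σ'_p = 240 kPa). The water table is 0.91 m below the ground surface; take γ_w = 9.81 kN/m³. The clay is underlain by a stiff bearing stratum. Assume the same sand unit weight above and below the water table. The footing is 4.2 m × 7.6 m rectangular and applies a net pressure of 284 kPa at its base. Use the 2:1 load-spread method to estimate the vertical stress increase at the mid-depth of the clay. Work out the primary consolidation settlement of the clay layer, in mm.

Mid-depth of clay below the ground surface: z = 1.8 + 3.5/2 = 3.55 m.
Total vertical stress at mid-clay: σ_v = 20.3×1.8 + 18.6×1.75 = 69.09 kPa.
Pore pressure: u = 9.81×(3.55 − 0.91) = 25.898 kPa.
Initial effective stress: σ'_0 = σ_v − u = 69.09 − 25.898 = 43.192 kPa.
Stress increase at mid-clay by the 2:1 spreading method:
Δσ = qBL/((B+z)(L+z)) = 284×4.2×7.6/((4.2+3.55)(7.6+3.55)) = 104.91 kPa
Final effective stress: σ'_f = 43.192 + 104.91 = 148.1 kPa.
σ'_f = 148.1 ≤ σ'_p = 240 kPa, so the clay remains overconsolidated and only the recompression index applies:
S_c = C_r·H/(1+e₀)·log₁₀(σ'_f/σ'_0) = 0.068×3.5/2.16×log₁₀(148.1/43.192)
    = 0.11019 × 0.53515 = 0.05897 m

S_c ≈ 59 mm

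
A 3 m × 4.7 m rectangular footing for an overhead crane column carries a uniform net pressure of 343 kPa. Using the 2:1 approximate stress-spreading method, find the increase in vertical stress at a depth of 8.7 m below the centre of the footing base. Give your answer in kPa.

By the 2:1 method the load spreads at 1 horizontal : 2 vertical, so at depth z the loaded area has grown by z in each plan dimension:
Δσ = qBL/((B+z)(L+z)) = 343×3×4.7/((3+8.7)(4.7+8.7)) = 30.848 kPa

Δσ_z ≈ 30.8 kPa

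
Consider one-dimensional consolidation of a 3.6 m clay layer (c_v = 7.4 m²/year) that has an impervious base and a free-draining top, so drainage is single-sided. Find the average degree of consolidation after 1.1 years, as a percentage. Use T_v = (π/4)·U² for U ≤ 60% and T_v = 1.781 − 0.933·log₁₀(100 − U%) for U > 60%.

Drainage path length: H_d = H = 3.6 m (single drainage).
T_v = c_v·t/H_d² = 7.4×1.1/3.6² = 0.62809.
T_v = 0.62809 corresponds to the U > 60% branch:
U = 1 − 10^((1.781 − T_v)/0.933)/100 = 0.8279

U ≈ 82.8 %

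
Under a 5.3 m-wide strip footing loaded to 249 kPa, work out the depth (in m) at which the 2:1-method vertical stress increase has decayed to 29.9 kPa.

z ≈ 38.8 m

2:1 spreading — at depth z the loaded area has grown by z in each plan dimension:
qB/(B+z) = Δσ_z ⇒ z = qB/Δσ_z − B = 249×5.3/29.9 − 5.3 = 38.84 m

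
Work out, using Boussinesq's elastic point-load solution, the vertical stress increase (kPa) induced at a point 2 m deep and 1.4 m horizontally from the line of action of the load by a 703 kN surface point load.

Boussinesq vertical stress below a point load on an elastic half-space:
Δσ_z = 3P/(2πz²) · [1 + (r/z)²]^(−5/2)
r/z = 1.4/2 = 0.7; [1+(r/z)²]^(−5/2) = 0.36901.
Δσ_z = 3×703/(2π×2²) × 0.36901 = 83.914 × 0.36901 = 30.97 kPa

Δσ_z ≈ 31 kPa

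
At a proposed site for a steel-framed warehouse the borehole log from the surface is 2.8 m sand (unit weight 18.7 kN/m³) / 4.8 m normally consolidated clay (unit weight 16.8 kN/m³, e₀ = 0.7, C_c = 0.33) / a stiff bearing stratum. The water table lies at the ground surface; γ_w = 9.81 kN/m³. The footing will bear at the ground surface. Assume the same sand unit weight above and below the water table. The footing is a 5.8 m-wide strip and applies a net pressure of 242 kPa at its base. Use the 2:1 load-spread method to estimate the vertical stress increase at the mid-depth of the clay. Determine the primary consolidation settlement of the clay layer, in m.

S_c ≈ 0.567 m

Mid-depth of clay below the ground surface: z = 2.8 + 4.8/2 = 5.2 m.
Total vertical stress at mid-clay: σ_v = 18.7×2.8 + 16.8×2.4 = 92.68 kPa.
Pore pressure: u = 9.81×(5.2 − 0) = 51.012 kPa.
Initial effective stress: σ'_0 = σ_v − u = 92.68 − 51.012 = 41.668 kPa.
Stress increase at mid-clay by the 2:1 spreading method:
Δσ = qB/(B+z) = 242×5.8/(5.8+5.2) = 127.6 kPa
Final effective stress: σ'_f = σ'_0 + Δσ = 41.668 + 127.6 = 169.27 kPa.
Normally consolidated clay, so the full stress increment lies on the virgin compression line:
S_c = C_c·H/(1+e₀)·log₁₀(σ'_f/σ'_0) = 0.33×4.8/(1+0.7)×log₁₀(169.27/41.668)
    = 0.93176 × 0.60878 = 0.5672 m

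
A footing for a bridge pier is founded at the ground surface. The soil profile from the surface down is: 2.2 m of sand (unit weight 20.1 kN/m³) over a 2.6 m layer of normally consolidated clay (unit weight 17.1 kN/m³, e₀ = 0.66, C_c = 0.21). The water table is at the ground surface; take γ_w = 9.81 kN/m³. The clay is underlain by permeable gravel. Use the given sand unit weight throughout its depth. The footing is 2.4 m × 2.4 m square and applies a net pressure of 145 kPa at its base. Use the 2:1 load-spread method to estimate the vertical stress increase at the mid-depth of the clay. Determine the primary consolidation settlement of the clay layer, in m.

S_c ≈ 0.0797 m

Mid-depth of clay below the ground surface: z = 2.2 + 2.6/2 = 3.5 m.
Total vertical stress at mid-clay: σ_v = 20.1×2.2 + 17.1×1.3 = 66.45 kPa.
Pore pressure: u = 9.81×(3.5 − 0) = 34.335 kPa.
Initial effective stress: σ'_0 = σ_v − u = 66.45 − 34.335 = 32.115 kPa.
Stress increase at mid-clay by the 2:1 spreading method:
Δσ = qBL/((B+z)(L+z)) = 145×2.4×2.4/((2.4+3.5)(2.4+3.5)) = 23.993 kPa
Final effective stress: σ'_f = σ'_0 + Δσ = 32.115 + 23.993 = 56.108 kPa.
Normally consolidated clay, so the full stress increment lies on the virgin compression line:
S_c = C_c·H/(1+e₀)·log₁₀(σ'_f/σ'_0) = 0.21×2.6/(1+0.66)×log₁₀(56.108/32.115)
    = 0.32892 × 0.24232 = 0.0797 m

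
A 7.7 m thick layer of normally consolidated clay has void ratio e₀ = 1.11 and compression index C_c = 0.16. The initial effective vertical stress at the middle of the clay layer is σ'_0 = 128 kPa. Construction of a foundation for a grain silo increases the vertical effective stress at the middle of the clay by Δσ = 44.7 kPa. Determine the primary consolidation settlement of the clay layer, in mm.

S_c ≈ 76 mm

Final effective stress: σ'_f = σ'_0 + Δσ = 128 + 44.7 = 172.7 kPa.
Normally consolidated clay, so the full stress increment lies on the virgin compression line:
S_c = C_c·H/(1+e₀)·log₁₀(σ'_f/σ'_0) = 0.16×7.7/(1+1.11)×log₁₀(172.7/128)
    = 0.58389 × 0.13008 = 0.07595 m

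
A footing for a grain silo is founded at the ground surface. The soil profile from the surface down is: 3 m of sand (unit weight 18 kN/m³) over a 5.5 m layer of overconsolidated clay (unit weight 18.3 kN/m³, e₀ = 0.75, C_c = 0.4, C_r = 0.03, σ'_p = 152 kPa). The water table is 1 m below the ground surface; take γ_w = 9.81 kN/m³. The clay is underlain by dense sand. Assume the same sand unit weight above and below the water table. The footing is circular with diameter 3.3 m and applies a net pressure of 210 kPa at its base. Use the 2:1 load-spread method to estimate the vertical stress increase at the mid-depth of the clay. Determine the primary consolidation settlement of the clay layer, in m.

S_c ≈ 0.0162 m

Mid-depth of clay below the ground surface: z = 3 + 5.5/2 = 5.75 m.
Total vertical stress at mid-clay: σ_v = 18×3 + 18.3×2.75 = 104.33 kPa.
Pore pressure: u = 9.81×(5.75 − 1) = 46.598 kPa.
Initial effective stress: σ'_0 = σ_v − u = 104.33 − 46.598 = 57.732 kPa.
Stress increase at mid-clay by the 2:1 spreading method:
Δσ ≈ qD²/(D+z)² = 210×3.3²/(3.3+5.75)² = 27.922 kPa
Final effective stress: σ'_f = 57.732 + 27.922 = 85.654 kPa.
σ'_f = 85.654 ≤ σ'_p = 152 kPa, so the clay remains overconsolidated and only the recompression index applies:
S_c = C_r·H/(1+e₀)·log₁₀(σ'_f/σ'_0) = 0.03×5.5/1.75×log₁₀(85.654/57.732)
    = 0.094287 × 0.17133 = 0.01615 m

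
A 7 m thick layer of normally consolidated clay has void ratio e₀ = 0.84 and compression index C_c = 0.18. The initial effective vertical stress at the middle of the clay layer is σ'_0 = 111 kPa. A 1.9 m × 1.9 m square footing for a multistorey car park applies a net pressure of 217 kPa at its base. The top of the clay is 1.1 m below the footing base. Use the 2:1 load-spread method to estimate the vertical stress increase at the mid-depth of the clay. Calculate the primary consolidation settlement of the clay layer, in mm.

Mid-depth of clay below the footing base: z = 1.1 + 7/2 = 4.6 m.
Stress increase at mid-clay by the 2:1 spreading method:
Δσ = qBL/((B+z)(L+z)) = 217×1.9×1.9/((1.9+4.6)(1.9+4.6)) = 18.541 kPa
Final effective stress: σ'_f = σ'_0 + Δσ = 111 + 18.541 = 129.54 kPa.
Normally consolidated clay, so the full stress increment lies on the virgin compression line:
S_c = C_c·H/(1+e₀)·log₁₀(σ'_f/σ'_0) = 0.18×7/(1+0.84)×log₁₀(129.54/111)
    = 0.68478 × 0.067081 = 0.04594 m

S_c ≈ 45.9 mm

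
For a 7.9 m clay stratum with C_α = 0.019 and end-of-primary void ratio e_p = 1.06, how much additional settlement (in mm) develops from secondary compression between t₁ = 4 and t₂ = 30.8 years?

S_s ≈ 64.6 mm

Secondary compression: S_s = C_α·H/(1+e_p)·log₁₀(t₂/t₁)
S_s = 0.019×7.9/(1+1.06)×log₁₀(30.8/4)
    = 0.07286 × 0.8865 = 0.06459 m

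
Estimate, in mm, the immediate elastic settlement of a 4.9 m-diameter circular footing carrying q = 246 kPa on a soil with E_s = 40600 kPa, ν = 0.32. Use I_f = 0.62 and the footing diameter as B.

Immediate (elastic) settlement: S_e = q·B·(1−ν²)/E_s · I_f.
S_e = 246 × 4.9 × (1 − 0.32²) / 40600 × 0.62
    = 246 × 4.9 × 0.8976 / 40600 × 0.62
    = 0.01652 m = 16.52 mm

S_e ≈ 16.5 mm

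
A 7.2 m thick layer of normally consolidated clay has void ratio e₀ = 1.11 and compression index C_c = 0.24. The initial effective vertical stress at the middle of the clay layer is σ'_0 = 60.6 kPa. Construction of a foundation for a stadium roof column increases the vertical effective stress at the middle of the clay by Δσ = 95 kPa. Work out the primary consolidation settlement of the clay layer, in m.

Final effective stress: σ'_f = σ'_0 + Δσ = 60.6 + 95 = 155.6 kPa.
Normally consolidated clay, so the full stress increment lies on the virgin compression line:
S_c = C_c·H/(1+e₀)·log₁₀(σ'_f/σ'_0) = 0.24×7.2/(1+1.11)×log₁₀(155.6/60.6)
    = 0.81896 × 0.40954 = 0.3354 m

S_c ≈ 0.335 m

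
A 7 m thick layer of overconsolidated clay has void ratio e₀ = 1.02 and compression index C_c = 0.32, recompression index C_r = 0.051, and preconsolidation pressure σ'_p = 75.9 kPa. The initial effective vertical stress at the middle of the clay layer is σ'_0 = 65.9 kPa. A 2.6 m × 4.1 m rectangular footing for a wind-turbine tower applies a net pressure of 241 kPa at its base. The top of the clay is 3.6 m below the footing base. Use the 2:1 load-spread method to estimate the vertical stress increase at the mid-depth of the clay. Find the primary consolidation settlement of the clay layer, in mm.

Mid-depth of clay below the footing base: z = 3.6 + 7/2 = 7.1 m.
Stress increase at mid-clay by the 2:1 spreading method:
Δσ = qBL/((B+z)(L+z)) = 241×2.6×4.1/((2.6+7.1)(4.1+7.1)) = 23.647 kPa
Final effective stress: σ'_f = 65.9 + 23.647 = 89.547 kPa.
σ'_f = 89.547 > σ'_p = 75.9 kPa, so the stress path crosses the preconsolidation pressure — recompression up to σ'_p, then virgin compression beyond:
S_c = H/(1+e₀)·[C_r·log₁₀(σ'_p/σ'_0) + C_c·log₁₀(σ'_f/σ'_p)]
    = 7/2.02 × [0.051×log₁₀(75.9/65.9) + 0.32×log₁₀(89.547/75.9)]
    = 3.4653 × [0.0031292 + 0.022979] = 0.09047 m

S_c ≈ 90.5 mm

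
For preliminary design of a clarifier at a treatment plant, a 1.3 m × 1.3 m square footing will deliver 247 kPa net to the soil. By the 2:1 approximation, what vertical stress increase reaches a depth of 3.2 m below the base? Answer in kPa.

By the 2:1 method the load spreads at 1 horizontal : 2 vertical, so at depth z the loaded area has grown by z in each plan dimension:
Δσ = qBL/((B+z)(L+z)) = 247×1.3×1.3/((1.3+3.2)(1.3+3.2)) = 20.614 kPa

Δσ_z ≈ 20.6 kPa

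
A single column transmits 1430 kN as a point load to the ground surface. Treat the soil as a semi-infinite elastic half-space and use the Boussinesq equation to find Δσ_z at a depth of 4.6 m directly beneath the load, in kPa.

Δσ_z ≈ 32.3 kPa

Boussinesq vertical stress below a point load on an elastic half-space:
Δσ_z = 3P/(2πz²) · [1 + (r/z)²]^(−5/2)
r/z = 0/4.6 = 0; [1+(r/z)²]^(−5/2) = 1.
Δσ_z = 3×1430/(2π×4.6²) × 1 = 32.267 × 1 = 32.27 kPa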